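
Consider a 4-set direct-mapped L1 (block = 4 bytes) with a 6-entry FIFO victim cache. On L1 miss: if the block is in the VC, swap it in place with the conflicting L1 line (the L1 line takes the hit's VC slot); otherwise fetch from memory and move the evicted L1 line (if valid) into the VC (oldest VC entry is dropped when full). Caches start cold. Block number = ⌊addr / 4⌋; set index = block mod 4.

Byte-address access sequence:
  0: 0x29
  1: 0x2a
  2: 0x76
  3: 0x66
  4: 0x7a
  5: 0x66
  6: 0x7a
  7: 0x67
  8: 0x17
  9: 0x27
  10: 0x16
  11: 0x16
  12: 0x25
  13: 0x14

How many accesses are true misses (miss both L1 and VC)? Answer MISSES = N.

MISSES = 6

0: 0x29 (blk 10, set 2) → MISS  vc=[]
1: 0x2a (blk 10, set 2) → L1-HIT  vc=[]
2: 0x76 (blk 29, set 1) → MISS  vc=[]
3: 0x66 (blk 25, set 1) → MISS  vc=[29]
4: 0x7a (blk 30, set 2) → MISS  vc=[29, 10]
5: 0x66 (blk 25, set 1) → L1-HIT  vc=[29, 10]
6: 0x7a (blk 30, set 2) → L1-HIT  vc=[29, 10]
7: 0x67 (blk 25, set 1) → L1-HIT  vc=[29, 10]
8: 0x17 (blk 5, set 1) → MISS  vc=[29, 10, 25]
9: 0x27 (blk 9, set 1) → MISS  vc=[29, 10, 25, 5]
10: 0x16 (blk 5, set 1) → VC-HIT  vc=[29, 10, 25, 9]
11: 0x16 (blk 5, set 1) → L1-HIT  vc=[29, 10, 25, 9]
12: 0x25 (blk 9, set 1) → VC-HIT  vc=[29, 10, 25, 5]
13: 0x14 (blk 5, set 1) → VC-HIT  vc=[29, 10, 25, 9]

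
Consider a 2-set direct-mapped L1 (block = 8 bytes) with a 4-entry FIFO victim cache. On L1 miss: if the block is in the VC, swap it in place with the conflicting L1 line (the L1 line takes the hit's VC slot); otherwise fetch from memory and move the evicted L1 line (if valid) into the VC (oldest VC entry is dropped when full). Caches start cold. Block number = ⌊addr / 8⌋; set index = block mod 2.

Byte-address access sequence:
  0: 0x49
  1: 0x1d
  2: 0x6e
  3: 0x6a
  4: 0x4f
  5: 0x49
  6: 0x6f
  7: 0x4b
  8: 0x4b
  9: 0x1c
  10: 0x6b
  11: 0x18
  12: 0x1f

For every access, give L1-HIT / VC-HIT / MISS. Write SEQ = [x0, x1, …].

  [0] addr=0x49 blk=9 s=1: MISS | VC []
  [1] addr=0x1d blk=3 s=1: MISS | VC [9]
  [2] addr=0x6e blk=13 s=1: MISS | VC [9, 3]
  [3] addr=0x6a blk=13 s=1: L1-HIT | VC [9, 3]
  [4] addr=0x4f blk=9 s=1: VC-HIT | VC [13, 3]
  [5] addr=0x49 blk=9 s=1: L1-HIT | VC [13, 3]
  [6] addr=0x6f blk=13 s=1: VC-HIT | VC [9, 3]
  [7] addr=0x4b blk=9 s=1: VC-HIT | VC [13, 3]
  [8] addr=0x4b blk=9 s=1: L1-HIT | VC [13, 3]
  [9] addr=0x1c blk=3 s=1: VC-HIT | VC [13, 9]
  [10] addr=0x6b blk=13 s=1: VC-HIT | VC [3, 9]
  [11] addr=0x18 blk=3 s=1: VC-HIT | VC [13, 9]
  [12] addr=0x1f blk=3 s=1: L1-HIT | VC [13, 9]

SEQ = [MISS, MISS, MISS, L1-HIT, VC-HIT, L1-HIT, VC-HIT, VC-HIT, L1-HIT, VC-HIT, VC-HIT, VC-HIT, L1-HIT]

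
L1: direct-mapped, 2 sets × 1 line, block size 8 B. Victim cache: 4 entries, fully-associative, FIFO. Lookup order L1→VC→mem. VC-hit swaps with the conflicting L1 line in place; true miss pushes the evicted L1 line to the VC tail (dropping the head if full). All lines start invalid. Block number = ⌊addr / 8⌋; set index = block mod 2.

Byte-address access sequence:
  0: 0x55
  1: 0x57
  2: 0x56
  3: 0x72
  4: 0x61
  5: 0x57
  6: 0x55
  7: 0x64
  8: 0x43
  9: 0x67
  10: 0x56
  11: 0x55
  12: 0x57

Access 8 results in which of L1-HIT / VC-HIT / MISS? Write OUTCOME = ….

OUTCOME = MISS

#0 0x55→b10/s0 MISS; vc=[]
#1 0x57→b10/s0 L1-HIT; vc=[]
#2 0x56→b10/s0 L1-HIT; vc=[]
#3 0x72→b14/s0 MISS; vc=[10]
#4 0x61→b12/s0 MISS; vc=[10,14]
#5 0x57→b10/s0 VC-HIT; vc=[12,14]
#6 0x55→b10/s0 L1-HIT; vc=[12,14]
#7 0x64→b12/s0 VC-HIT; vc=[10,14]
#8 0x43→b8/s0 MISS; vc=[10,14,12]
#9 0x67→b12/s0 VC-HIT; vc=[10,14,8]
#10 0x56→b10/s0 VC-HIT; vc=[12,14,8]
#11 0x55→b10/s0 L1-HIT; vc=[12,14,8]
#12 0x57→b10/s0 L1-HIT; vc=[12,14,8]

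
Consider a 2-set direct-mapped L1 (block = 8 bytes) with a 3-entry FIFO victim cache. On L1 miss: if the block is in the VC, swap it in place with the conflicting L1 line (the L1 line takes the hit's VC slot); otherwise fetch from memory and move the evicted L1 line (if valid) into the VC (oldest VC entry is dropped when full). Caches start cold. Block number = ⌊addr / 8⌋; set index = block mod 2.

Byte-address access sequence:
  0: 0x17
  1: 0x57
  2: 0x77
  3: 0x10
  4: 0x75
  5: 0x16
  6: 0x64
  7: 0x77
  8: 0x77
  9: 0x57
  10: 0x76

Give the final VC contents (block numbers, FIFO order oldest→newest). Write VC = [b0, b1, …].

VC = [12, 10, 2]

#0 0x17→b2/s0 MISS; vc=[]
#1 0x57→b10/s0 MISS; vc=[2]
#2 0x77→b14/s0 MISS; vc=[2,10]
#3 0x10→b2/s0 VC-HIT; vc=[14,10]
#4 0x75→b14/s0 VC-HIT; vc=[2,10]
#5 0x16→b2/s0 VC-HIT; vc=[14,10]
#6 0x64→b12/s0 MISS; vc=[14,10,2]
#7 0x77→b14/s0 VC-HIT; vc=[12,10,2]
#8 0x77→b14/s0 L1-HIT; vc=[12,10,2]
#9 0x57→b10/s0 VC-HIT; vc=[12,14,2]
#10 0x76→b14/s0 VC-HIT; vc=[12,10,2]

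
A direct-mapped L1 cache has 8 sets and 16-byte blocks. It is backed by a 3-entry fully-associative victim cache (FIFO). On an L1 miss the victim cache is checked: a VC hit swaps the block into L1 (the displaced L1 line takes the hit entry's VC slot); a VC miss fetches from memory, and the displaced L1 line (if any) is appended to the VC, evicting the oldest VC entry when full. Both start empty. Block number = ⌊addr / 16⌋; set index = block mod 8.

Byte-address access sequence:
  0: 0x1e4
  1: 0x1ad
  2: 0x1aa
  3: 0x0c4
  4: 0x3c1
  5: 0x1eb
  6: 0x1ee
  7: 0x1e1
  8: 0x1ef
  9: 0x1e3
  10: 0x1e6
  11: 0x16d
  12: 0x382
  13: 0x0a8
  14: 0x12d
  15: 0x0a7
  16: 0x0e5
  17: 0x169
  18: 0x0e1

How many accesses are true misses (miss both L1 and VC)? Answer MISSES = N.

#0 0x1e4→b30/s6 MISS; vc=[]
#1 0x1ad→b26/s2 MISS; vc=[]
#2 0x1aa→b26/s2 L1-HIT; vc=[]
#3 0xc4→b12/s4 MISS; vc=[]
#4 0x3c1→b60/s4 MISS; vc=[12]
#5 0x1eb→b30/s6 L1-HIT; vc=[12]
#6 0x1ee→b30/s6 L1-HIT; vc=[12]
#7 0x1e1→b30/s6 L1-HIT; vc=[12]
#8 0x1ef→b30/s6 L1-HIT; vc=[12]
#9 0x1e3→b30/s6 L1-HIT; vc=[12]
#10 0x1e6→b30/s6 L1-HIT; vc=[12]
#11 0x16d→b22/s6 MISS; vc=[12,30]
#12 0x382→b56/s0 MISS; vc=[12,30]
#13 0xa8→b10/s2 MISS; vc=[12,30,26]
#14 0x12d→b18/s2 MISS; vc=[30,26,10]
#15 0xa7→b10/s2 VC-HIT; vc=[30,26,18]
#16 0xe5→b14/s6 MISS; vc=[26,18,22]
#17 0x169→b22/s6 VC-HIT; vc=[26,18,14]
#18 0xe1→b14/s6 VC-HIT; vc=[26,18,22]

MISSES = 9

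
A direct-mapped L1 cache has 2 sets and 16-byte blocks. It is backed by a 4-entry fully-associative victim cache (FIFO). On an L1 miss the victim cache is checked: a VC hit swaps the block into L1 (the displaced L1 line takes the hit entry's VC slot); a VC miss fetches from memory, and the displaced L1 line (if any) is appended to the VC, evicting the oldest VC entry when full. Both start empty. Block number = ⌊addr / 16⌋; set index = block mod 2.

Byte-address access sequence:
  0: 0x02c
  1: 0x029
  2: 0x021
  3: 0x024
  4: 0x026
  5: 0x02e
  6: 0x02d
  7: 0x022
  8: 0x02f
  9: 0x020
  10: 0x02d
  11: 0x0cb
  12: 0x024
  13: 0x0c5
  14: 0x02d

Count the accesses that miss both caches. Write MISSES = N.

0: 0x2c (blk 2, set 0) → MISS  vc=[]
1: 0x29 (blk 2, set 0) → L1-HIT  vc=[]
2: 0x21 (blk 2, set 0) → L1-HIT  vc=[]
3: 0x24 (blk 2, set 0) → L1-HIT  vc=[]
4: 0x26 (blk 2, set 0) → L1-HIT  vc=[]
5: 0x2e (blk 2, set 0) → L1-HIT  vc=[]
6: 0x2d (blk 2, set 0) → L1-HIT  vc=[]
7: 0x22 (blk 2, set 0) → L1-HIT  vc=[]
8: 0x2f (blk 2, set 0) → L1-HIT  vc=[]
9: 0x20 (blk 2, set 0) → L1-HIT  vc=[]
10: 0x2d (blk 2, set 0) → L1-HIT  vc=[]
11: 0xcb (blk 12, set 0) → MISS  vc=[2]
12: 0x24 (blk 2, set 0) → VC-HIT  vc=[12]
13: 0xc5 (blk 12, set 0) → VC-HIT  vc=[2]
14: 0x2d (blk 2, set 0) → VC-HIT  vc=[12]

MISSES = 2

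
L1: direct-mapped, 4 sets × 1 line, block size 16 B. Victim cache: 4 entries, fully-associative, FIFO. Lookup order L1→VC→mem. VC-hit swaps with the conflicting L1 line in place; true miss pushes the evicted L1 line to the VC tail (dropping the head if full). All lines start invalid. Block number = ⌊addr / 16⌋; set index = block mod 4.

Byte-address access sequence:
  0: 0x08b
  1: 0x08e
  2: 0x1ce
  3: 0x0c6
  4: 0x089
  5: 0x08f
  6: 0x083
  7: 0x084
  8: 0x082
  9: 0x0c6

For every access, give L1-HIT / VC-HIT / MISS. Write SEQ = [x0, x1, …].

SEQ = [MISS, L1-HIT, MISS, MISS, VC-HIT, L1-HIT, L1-HIT, L1-HIT, L1-HIT, VC-HIT]

0: 0x8b (blk 8, set 0) → MISS  vc=[]
1: 0x8e (blk 8, set 0) → L1-HIT  vc=[]
2: 0x1ce (blk 28, set 0) → MISS  vc=[8]
3: 0xc6 (blk 12, set 0) → MISS  vc=[8, 28]
4: 0x89 (blk 8, set 0) → VC-HIT  vc=[12, 28]
5: 0x8f (blk 8, set 0) → L1-HIT  vc=[12, 28]
6: 0x83 (blk 8, set 0) → L1-HIT  vc=[12, 28]
7: 0x84 (blk 8, set 0) → L1-HIT  vc=[12, 28]
8: 0x82 (blk 8, set 0) → L1-HIT  vc=[12, 28]
9: 0xc6 (blk 12, set 0) → VC-HIT  vc=[8, 28]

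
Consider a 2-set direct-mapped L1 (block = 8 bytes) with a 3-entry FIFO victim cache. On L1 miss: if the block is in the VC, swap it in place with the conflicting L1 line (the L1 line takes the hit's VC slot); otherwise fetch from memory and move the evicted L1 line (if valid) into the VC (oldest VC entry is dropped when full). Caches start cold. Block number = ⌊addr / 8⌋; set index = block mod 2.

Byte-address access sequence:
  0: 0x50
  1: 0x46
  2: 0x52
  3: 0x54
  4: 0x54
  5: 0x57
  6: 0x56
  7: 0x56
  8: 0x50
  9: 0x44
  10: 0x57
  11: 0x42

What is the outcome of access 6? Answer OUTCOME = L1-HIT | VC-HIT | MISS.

  [0] addr=0x50 blk=10 s=0: MISS | VC []
  [1] addr=0x46 blk=8 s=0: MISS | VC [10]
  [2] addr=0x52 blk=10 s=0: VC-HIT | VC [8]
  [3] addr=0x54 blk=10 s=0: L1-HIT | VC [8]
  [4] addr=0x54 blk=10 s=0: L1-HIT | VC [8]
  [5] addr=0x57 blk=10 s=0: L1-HIT | VC [8]
  [6] addr=0x56 blk=10 s=0: L1-HIT | VC [8]
  [7] addr=0x56 blk=10 s=0: L1-HIT | VC [8]
  [8] addr=0x50 blk=10 s=0: L1-HIT | VC [8]
  [9] addr=0x44 blk=8 s=0: VC-HIT | VC [10]
  [10] addr=0x57 blk=10 s=0: VC-HIT | VC [8]
  [11] addr=0x42 blk=8 s=0: VC-HIT | VC [10]

OUTCOME = L1-HIT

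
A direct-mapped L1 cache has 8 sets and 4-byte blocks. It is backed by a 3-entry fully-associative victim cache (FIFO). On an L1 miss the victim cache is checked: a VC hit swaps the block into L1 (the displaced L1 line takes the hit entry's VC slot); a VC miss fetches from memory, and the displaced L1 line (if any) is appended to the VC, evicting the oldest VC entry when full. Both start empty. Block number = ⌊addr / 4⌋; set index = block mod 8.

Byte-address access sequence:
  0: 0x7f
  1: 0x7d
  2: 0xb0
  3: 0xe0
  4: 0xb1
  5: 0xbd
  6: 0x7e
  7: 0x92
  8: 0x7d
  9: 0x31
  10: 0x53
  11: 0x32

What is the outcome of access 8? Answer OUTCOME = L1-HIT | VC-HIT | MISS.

OUTCOME = L1-HIT

0: 0x7f (blk 31, set 7) → MISS  vc=[]
1: 0x7d (blk 31, set 7) → L1-HIT  vc=[]
2: 0xb0 (blk 44, set 4) → MISS  vc=[]
3: 0xe0 (blk 56, set 0) → MISS  vc=[]
4: 0xb1 (blk 44, set 4) → L1-HIT  vc=[]
5: 0xbd (blk 47, set 7) → MISS  vc=[31]
6: 0x7e (blk 31, set 7) → VC-HIT  vc=[47]
7: 0x92 (blk 36, set 4) → MISS  vc=[47, 44]
8: 0x7d (blk 31, set 7) → L1-HIT  vc=[47, 44]
9: 0x31 (blk 12, set 4) → MISS  vc=[47, 44, 36]
10: 0x53 (blk 20, set 4) → MISS  vc=[44, 36, 12]
11: 0x32 (blk 12, set 4) → VC-HIT  vc=[44, 36, 20]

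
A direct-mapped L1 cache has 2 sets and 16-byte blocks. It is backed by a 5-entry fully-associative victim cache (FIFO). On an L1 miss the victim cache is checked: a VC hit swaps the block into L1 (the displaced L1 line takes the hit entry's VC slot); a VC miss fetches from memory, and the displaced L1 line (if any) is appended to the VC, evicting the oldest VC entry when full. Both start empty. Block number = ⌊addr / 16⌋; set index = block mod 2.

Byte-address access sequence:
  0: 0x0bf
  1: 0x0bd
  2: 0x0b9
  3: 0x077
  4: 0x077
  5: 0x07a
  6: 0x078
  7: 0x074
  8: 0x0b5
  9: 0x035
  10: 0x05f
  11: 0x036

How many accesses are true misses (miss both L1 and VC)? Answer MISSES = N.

#0 0xbf→b11/s1 MISS; vc=[]
#1 0xbd→b11/s1 L1-HIT; vc=[]
#2 0xb9→b11/s1 L1-HIT; vc=[]
#3 0x77→b7/s1 MISS; vc=[11]
#4 0x77→b7/s1 L1-HIT; vc=[11]
#5 0x7a→b7/s1 L1-HIT; vc=[11]
#6 0x78→b7/s1 L1-HIT; vc=[11]
#7 0x74→b7/s1 L1-HIT; vc=[11]
#8 0xb5→b11/s1 VC-HIT; vc=[7]
#9 0x35→b3/s1 MISS; vc=[7,11]
#10 0x5f→b5/s1 MISS; vc=[7,11,3]
#11 0x36→b3/s1 VC-HIT; vc=[7,11,5]

MISSES = 4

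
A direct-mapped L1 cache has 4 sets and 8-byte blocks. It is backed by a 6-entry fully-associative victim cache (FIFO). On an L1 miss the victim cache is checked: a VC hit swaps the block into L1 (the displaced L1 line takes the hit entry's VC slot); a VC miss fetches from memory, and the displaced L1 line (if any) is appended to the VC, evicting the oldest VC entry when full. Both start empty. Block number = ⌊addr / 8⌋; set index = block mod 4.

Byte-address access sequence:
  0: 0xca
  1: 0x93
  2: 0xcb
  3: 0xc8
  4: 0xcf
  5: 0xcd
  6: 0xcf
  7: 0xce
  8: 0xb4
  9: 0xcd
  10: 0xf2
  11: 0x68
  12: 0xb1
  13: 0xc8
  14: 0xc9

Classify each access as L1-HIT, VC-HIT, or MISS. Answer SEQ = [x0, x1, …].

#0 0xca→b25/s1 MISS; vc=[]
#1 0x93→b18/s2 MISS; vc=[]
#2 0xcb→b25/s1 L1-HIT; vc=[]
#3 0xc8→b25/s1 L1-HIT; vc=[]
#4 0xcf→b25/s1 L1-HIT; vc=[]
#5 0xcd→b25/s1 L1-HIT; vc=[]
#6 0xcf→b25/s1 L1-HIT; vc=[]
#7 0xce→b25/s1 L1-HIT; vc=[]
#8 0xb4→b22/s2 MISS; vc=[18]
#9 0xcd→b25/s1 L1-HIT; vc=[18]
#10 0xf2→b30/s2 MISS; vc=[18,22]
#11 0x68→b13/s1 MISS; vc=[18,22,25]
#12 0xb1→b22/s2 VC-HIT; vc=[18,30,25]
#13 0xc8→b25/s1 VC-HIT; vc=[18,30,13]
#14 0xc9→b25/s1 L1-HIT; vc=[18,30,13]

SEQ = [MISS, MISS, L1-HIT, L1-HIT, L1-HIT, L1-HIT, L1-HIT, L1-HIT, MISS, L1-HIT, MISS, MISS, VC-HIT, VC-HIT, L1-HIT]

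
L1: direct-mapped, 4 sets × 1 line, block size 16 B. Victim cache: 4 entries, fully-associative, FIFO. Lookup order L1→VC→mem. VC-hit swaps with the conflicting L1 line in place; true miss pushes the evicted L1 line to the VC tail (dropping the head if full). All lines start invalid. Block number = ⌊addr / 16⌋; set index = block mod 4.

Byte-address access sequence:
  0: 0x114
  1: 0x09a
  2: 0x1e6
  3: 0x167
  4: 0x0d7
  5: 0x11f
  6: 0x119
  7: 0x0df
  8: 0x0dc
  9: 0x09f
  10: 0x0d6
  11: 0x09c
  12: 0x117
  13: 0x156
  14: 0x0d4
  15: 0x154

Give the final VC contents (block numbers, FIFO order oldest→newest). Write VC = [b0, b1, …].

0: 0x114 (blk 17, set 1) → MISS  vc=[]
1: 0x9a (blk 9, set 1) → MISS  vc=[17]
2: 0x1e6 (blk 30, set 2) → MISS  vc=[17]
3: 0x167 (blk 22, set 2) → MISS  vc=[17, 30]
4: 0xd7 (blk 13, set 1) → MISS  vc=[17, 30, 9]
5: 0x11f (blk 17, set 1) → VC-HIT  vc=[13, 30, 9]
6: 0x119 (blk 17, set 1) → L1-HIT  vc=[13, 30, 9]
7: 0xdf (blk 13, set 1) → VC-HIT  vc=[17, 30, 9]
8: 0xdc (blk 13, set 1) → L1-HIT  vc=[17, 30, 9]
9: 0x9f (blk 9, set 1) → VC-HIT  vc=[17, 30, 13]
10: 0xd6 (blk 13, set 1) → VC-HIT  vc=[17, 30, 9]
11: 0x9c (blk 9, set 1) → VC-HIT  vc=[17, 30, 13]
12: 0x117 (blk 17, set 1) → VC-HIT  vc=[9, 30, 13]
13: 0x156 (blk 21, set 1) → MISS  vc=[9, 30, 13, 17]
14: 0xd4 (blk 13, set 1) → VC-HIT  vc=[9, 30, 21, 17]
15: 0x154 (blk 21, set 1) → VC-HIT  vc=[9, 30, 13, 17]

VC = [9, 30, 13, 17]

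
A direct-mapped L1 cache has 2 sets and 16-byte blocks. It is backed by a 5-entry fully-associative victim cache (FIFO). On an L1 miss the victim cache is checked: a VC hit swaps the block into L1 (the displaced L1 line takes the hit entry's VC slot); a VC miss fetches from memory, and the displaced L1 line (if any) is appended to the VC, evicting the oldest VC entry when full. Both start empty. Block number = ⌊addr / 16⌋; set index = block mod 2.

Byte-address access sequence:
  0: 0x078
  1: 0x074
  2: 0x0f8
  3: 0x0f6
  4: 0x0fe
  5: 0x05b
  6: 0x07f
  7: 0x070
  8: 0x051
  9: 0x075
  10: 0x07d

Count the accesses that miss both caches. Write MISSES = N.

MISSES = 3

#0 0x78→b7/s1 MISS; vc=[]
#1 0x74→b7/s1 L1-HIT; vc=[]
#2 0xf8→b15/s1 MISS; vc=[7]
#3 0xf6→b15/s1 L1-HIT; vc=[7]
#4 0xfe→b15/s1 L1-HIT; vc=[7]
#5 0x5b→b5/s1 MISS; vc=[7,15]
#6 0x7f→b7/s1 VC-HIT; vc=[5,15]
#7 0x70→b7/s1 L1-HIT; vc=[5,15]
#8 0x51→b5/s1 VC-HIT; vc=[7,15]
#9 0x75→b7/s1 VC-HIT; vc=[5,15]
#10 0x7d→b7/s1 L1-HIT; vc=[5,15]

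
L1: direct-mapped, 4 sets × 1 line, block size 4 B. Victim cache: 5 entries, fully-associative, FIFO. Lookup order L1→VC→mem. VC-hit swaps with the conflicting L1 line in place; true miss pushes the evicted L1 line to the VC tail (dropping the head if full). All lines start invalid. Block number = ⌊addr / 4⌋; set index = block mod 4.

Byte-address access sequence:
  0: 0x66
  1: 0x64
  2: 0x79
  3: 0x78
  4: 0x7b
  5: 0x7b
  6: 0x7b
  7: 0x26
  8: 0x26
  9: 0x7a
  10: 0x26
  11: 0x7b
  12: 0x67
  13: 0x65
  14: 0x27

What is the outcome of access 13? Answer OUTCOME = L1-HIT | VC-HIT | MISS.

  [0] addr=0x66 blk=25 s=1: MISS | VC []
  [1] addr=0x64 blk=25 s=1: L1-HIT | VC []
  [2] addr=0x79 blk=30 s=2: MISS | VC []
  [3] addr=0x78 blk=30 s=2: L1-HIT | VC []
  [4] addr=0x7b blk=30 s=2: L1-HIT | VC []
  [5] addr=0x7b blk=30 s=2: L1-HIT | VC []
  [6] addr=0x7b blk=30 s=2: L1-HIT | VC []
  [7] addr=0x26 blk=9 s=1: MISS | VC [25]
  [8] addr=0x26 blk=9 s=1: L1-HIT | VC [25]
  [9] addr=0x7a blk=30 s=2: L1-HIT | VC [25]
  [10] addr=0x26 blk=9 s=1: L1-HIT | VC [25]
  [11] addr=0x7b blk=30 s=2: L1-HIT | VC [25]
  [12] addr=0x67 blk=25 s=1: VC-HIT | VC [9]
  [13] addr=0x65 blk=25 s=1: L1-HIT | VC [9]
  [14] addr=0x27 blk=9 s=1: VC-HIT | VC [25]

OUTCOME = L1-HIT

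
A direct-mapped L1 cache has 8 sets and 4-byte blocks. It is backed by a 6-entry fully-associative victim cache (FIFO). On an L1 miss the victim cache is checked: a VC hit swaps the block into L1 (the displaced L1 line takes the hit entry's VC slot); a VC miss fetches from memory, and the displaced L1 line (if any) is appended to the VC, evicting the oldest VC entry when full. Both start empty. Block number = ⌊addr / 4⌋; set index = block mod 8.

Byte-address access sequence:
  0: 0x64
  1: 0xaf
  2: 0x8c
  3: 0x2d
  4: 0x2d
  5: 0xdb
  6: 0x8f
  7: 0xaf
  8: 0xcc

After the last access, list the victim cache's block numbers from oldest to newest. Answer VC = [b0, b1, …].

  [0] addr=0x64 blk=25 s=1: MISS | VC []
  [1] addr=0xaf blk=43 s=3: MISS | VC []
  [2] addr=0x8c blk=35 s=3: MISS | VC [43]
  [3] addr=0x2d blk=11 s=3: MISS | VC [43, 35]
  [4] addr=0x2d blk=11 s=3: L1-HIT | VC [43, 35]
  [5] addr=0xdb blk=54 s=6: MISS | VC [43, 35]
  [6] addr=0x8f blk=35 s=3: VC-HIT | VC [43, 11]
  [7] addr=0xaf blk=43 s=3: VC-HIT | VC [35, 11]
  [8] addr=0xcc blk=51 s=3: MISS | VC [35, 11, 43]

VC = [35, 11, 43]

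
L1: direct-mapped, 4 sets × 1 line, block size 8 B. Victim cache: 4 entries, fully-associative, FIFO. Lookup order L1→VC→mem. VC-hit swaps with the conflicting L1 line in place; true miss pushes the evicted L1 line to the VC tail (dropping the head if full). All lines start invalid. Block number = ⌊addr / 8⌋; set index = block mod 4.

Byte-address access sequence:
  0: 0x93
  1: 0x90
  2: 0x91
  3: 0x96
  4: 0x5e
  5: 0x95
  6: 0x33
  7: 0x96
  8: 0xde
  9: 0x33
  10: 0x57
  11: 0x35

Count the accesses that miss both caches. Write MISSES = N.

#0 0x93→b18/s2 MISS; vc=[]
#1 0x90→b18/s2 L1-HIT; vc=[]
#2 0x91→b18/s2 L1-HIT; vc=[]
#3 0x96→b18/s2 L1-HIT; vc=[]
#4 0x5e→b11/s3 MISS; vc=[]
#5 0x95→b18/s2 L1-HIT; vc=[]
#6 0x33→b6/s2 MISS; vc=[18]
#7 0x96→b18/s2 VC-HIT; vc=[6]
#8 0xde→b27/s3 MISS; vc=[6,11]
#9 0x33→b6/s2 VC-HIT; vc=[18,11]
#10 0x57→b10/s2 MISS; vc=[18,11,6]
#11 0x35→b6/s2 VC-HIT; vc=[18,11,10]

MISSES = 5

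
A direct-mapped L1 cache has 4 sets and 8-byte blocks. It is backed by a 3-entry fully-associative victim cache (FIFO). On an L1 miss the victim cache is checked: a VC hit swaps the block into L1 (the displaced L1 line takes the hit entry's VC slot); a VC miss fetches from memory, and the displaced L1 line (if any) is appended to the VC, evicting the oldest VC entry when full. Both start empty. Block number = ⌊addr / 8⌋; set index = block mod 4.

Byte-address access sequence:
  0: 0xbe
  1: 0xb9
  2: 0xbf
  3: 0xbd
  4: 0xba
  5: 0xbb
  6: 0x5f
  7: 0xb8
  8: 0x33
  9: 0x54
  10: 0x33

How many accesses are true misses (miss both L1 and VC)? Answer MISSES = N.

0: 0xbe (blk 23, set 3) → MISS  vc=[]
1: 0xb9 (blk 23, set 3) → L1-HIT  vc=[]
2: 0xbf (blk 23, set 3) → L1-HIT  vc=[]
3: 0xbd (blk 23, set 3) → L1-HIT  vc=[]
4: 0xba (blk 23, set 3) → L1-HIT  vc=[]
5: 0xbb (blk 23, set 3) → L1-HIT  vc=[]
6: 0x5f (blk 11, set 3) → MISS  vc=[23]
7: 0xb8 (blk 23, set 3) → VC-HIT  vc=[11]
8: 0x33 (blk 6, set 2) → MISS  vc=[11]
9: 0x54 (blk 10, set 2) → MISS  vc=[11, 6]
10: 0x33 (blk 6, set 2) → VC-HIT  vc=[11, 10]

MISSES = 4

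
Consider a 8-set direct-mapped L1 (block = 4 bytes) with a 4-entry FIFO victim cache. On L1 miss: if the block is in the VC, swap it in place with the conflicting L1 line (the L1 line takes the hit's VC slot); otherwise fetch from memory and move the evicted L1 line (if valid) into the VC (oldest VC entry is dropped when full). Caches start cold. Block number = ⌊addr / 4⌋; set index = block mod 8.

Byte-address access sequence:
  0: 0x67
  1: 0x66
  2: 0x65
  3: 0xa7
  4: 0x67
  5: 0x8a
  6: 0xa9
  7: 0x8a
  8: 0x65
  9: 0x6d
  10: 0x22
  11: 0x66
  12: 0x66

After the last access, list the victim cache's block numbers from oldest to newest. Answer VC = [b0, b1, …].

VC = [41, 42]

0: 0x67 (blk 25, set 1) → MISS  vc=[]
1: 0x66 (blk 25, set 1) → L1-HIT  vc=[]
2: 0x65 (blk 25, set 1) → L1-HIT  vc=[]
3: 0xa7 (blk 41, set 1) → MISS  vc=[25]
4: 0x67 (blk 25, set 1) → VC-HIT  vc=[41]
5: 0x8a (blk 34, set 2) → MISS  vc=[41]
6: 0xa9 (blk 42, set 2) → MISS  vc=[41, 34]
7: 0x8a (blk 34, set 2) → VC-HIT  vc=[41, 42]
8: 0x65 (blk 25, set 1) → L1-HIT  vc=[41, 42]
9: 0x6d (blk 27, set 3) → MISS  vc=[41, 42]
10: 0x22 (blk 8, set 0) → MISS  vc=[41, 42]
11: 0x66 (blk 25, set 1) → L1-HIT  vc=[41, 42]
12: 0x66 (blk 25, set 1) → L1-HIT  vc=[41, 42]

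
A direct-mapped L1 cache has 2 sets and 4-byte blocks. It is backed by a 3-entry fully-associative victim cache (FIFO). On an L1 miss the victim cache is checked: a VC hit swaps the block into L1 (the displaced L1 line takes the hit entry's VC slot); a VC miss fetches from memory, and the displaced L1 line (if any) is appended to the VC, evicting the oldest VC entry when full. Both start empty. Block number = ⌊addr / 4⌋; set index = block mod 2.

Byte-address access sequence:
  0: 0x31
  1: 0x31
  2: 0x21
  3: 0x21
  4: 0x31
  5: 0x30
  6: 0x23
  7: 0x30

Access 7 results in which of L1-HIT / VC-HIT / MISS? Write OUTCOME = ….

  [0] addr=0x31 blk=12 s=0: MISS | VC []
  [1] addr=0x31 blk=12 s=0: L1-HIT | VC []
  [2] addr=0x21 blk=8 s=0: MISS | VC [12]
  [3] addr=0x21 blk=8 s=0: L1-HIT | VC [12]
  [4] addr=0x31 blk=12 s=0: VC-HIT | VC [8]
  [5] addr=0x30 blk=12 s=0: L1-HIT | VC [8]
  [6] addr=0x23 blk=8 s=0: VC-HIT | VC [12]
  [7] addr=0x30 blk=12 s=0: VC-HIT | VC [8]

OUTCOME = VC-HIT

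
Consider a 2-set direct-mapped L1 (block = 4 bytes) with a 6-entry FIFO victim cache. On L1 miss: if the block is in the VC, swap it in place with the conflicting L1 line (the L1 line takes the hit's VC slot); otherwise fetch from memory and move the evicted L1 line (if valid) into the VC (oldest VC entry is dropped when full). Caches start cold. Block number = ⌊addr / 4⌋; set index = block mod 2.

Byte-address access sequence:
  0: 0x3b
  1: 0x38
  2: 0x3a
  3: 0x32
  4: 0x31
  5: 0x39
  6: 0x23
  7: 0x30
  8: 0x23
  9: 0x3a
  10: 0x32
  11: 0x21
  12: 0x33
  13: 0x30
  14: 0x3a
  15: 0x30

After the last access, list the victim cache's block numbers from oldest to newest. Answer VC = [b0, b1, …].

0: 0x3b (blk 14, set 0) → MISS  vc=[]
1: 0x38 (blk 14, set 0) → L1-HIT  vc=[]
2: 0x3a (blk 14, set 0) → L1-HIT  vc=[]
3: 0x32 (blk 12, set 0) → MISS  vc=[14]
4: 0x31 (blk 12, set 0) → L1-HIT  vc=[14]
5: 0x39 (blk 14, set 0) → VC-HIT  vc=[12]
6: 0x23 (blk 8, set 0) → MISS  vc=[12, 14]
7: 0x30 (blk 12, set 0) → VC-HIT  vc=[8, 14]
8: 0x23 (blk 8, set 0) → VC-HIT  vc=[12, 14]
9: 0x3a (blk 14, set 0) → VC-HIT  vc=[12, 8]
10: 0x32 (blk 12, set 0) → VC-HIT  vc=[14, 8]
11: 0x21 (blk 8, set 0) → VC-HIT  vc=[14, 12]
12: 0x33 (blk 12, set 0) → VC-HIT  vc=[14, 8]
13: 0x30 (blk 12, set 0) → L1-HIT  vc=[14, 8]
14: 0x3a (blk 14, set 0) → VC-HIT  vc=[12, 8]
15: 0x30 (blk 12, set 0) → VC-HIT  vc=[14, 8]

VC = [14, 8]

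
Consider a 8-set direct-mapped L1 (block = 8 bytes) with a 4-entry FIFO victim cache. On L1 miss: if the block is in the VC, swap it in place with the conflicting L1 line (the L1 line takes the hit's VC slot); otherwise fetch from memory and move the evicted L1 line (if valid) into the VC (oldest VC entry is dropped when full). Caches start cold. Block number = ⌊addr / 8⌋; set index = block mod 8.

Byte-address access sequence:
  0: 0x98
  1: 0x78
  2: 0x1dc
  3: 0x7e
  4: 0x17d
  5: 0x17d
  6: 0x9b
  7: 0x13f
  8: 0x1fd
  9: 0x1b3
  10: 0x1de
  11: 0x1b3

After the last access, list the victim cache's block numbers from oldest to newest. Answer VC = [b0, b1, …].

VC = [19, 15, 47, 39]

#0 0x98→b19/s3 MISS; vc=[]
#1 0x78→b15/s7 MISS; vc=[]
#2 0x1dc→b59/s3 MISS; vc=[19]
#3 0x7e→b15/s7 L1-HIT; vc=[19]
#4 0x17d→b47/s7 MISS; vc=[19,15]
#5 0x17d→b47/s7 L1-HIT; vc=[19,15]
#6 0x9b→b19/s3 VC-HIT; vc=[59,15]
#7 0x13f→b39/s7 MISS; vc=[59,15,47]
#8 0x1fd→b63/s7 MISS; vc=[59,15,47,39]
#9 0x1b3→b54/s6 MISS; vc=[59,15,47,39]
#10 0x1de→b59/s3 VC-HIT; vc=[19,15,47,39]
#11 0x1b3→b54/s6 L1-HIT; vc=[19,15,47,39]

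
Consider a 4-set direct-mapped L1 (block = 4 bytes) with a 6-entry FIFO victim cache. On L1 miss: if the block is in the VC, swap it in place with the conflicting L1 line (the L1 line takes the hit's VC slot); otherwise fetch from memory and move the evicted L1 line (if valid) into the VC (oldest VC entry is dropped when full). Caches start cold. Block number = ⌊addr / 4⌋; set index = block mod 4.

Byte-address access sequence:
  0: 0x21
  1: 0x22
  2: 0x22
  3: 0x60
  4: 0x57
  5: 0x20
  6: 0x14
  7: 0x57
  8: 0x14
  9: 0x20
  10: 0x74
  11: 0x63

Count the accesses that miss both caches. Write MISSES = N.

  [0] addr=0x21 blk=8 s=0: MISS | VC []
  [1] addr=0x22 blk=8 s=0: L1-HIT | VC []
  [2] addr=0x22 blk=8 s=0: L1-HIT | VC []
  [3] addr=0x60 blk=24 s=0: MISS | VC [8]
  [4] addr=0x57 blk=21 s=1: MISS | VC [8]
  [5] addr=0x20 blk=8 s=0: VC-HIT | VC [24]
  [6] addr=0x14 blk=5 s=1: MISS | VC [24, 21]
  [7] addr=0x57 blk=21 s=1: VC-HIT | VC [24, 5]
  [8] addr=0x14 blk=5 s=1: VC-HIT | VC [24, 21]
  [9] addr=0x20 blk=8 s=0: L1-HIT | VC [24, 21]
  [10] addr=0x74 blk=29 s=1: MISS | VC [24, 21, 5]
  [11] addr=0x63 blk=24 s=0: VC-HIT | VC [8, 21, 5]

MISSES = 5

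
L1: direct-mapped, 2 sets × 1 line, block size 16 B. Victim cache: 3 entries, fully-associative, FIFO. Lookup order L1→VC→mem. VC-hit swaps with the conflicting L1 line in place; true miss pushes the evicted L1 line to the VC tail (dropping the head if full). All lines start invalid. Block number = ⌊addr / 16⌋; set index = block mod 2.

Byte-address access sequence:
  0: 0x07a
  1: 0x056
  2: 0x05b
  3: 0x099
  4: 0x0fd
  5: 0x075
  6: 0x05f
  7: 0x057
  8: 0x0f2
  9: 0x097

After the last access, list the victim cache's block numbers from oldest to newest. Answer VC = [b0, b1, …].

VC = [5, 7, 15]

0: 0x7a (blk 7, set 1) → MISS  vc=[]
1: 0x56 (blk 5, set 1) → MISS  vc=[7]
2: 0x5b (blk 5, set 1) → L1-HIT  vc=[7]
3: 0x99 (blk 9, set 1) → MISS  vc=[7, 5]
4: 0xfd (blk 15, set 1) → MISS  vc=[7, 5, 9]
5: 0x75 (blk 7, set 1) → VC-HIT  vc=[15, 5, 9]
6: 0x5f (blk 5, set 1) → VC-HIT  vc=[15, 7, 9]
7: 0x57 (blk 5, set 1) → L1-HIT  vc=[15, 7, 9]
8: 0xf2 (blk 15, set 1) → VC-HIT  vc=[5, 7, 9]
9: 0x97 (blk 9, set 1) → VC-HIT  vc=[5, 7, 15]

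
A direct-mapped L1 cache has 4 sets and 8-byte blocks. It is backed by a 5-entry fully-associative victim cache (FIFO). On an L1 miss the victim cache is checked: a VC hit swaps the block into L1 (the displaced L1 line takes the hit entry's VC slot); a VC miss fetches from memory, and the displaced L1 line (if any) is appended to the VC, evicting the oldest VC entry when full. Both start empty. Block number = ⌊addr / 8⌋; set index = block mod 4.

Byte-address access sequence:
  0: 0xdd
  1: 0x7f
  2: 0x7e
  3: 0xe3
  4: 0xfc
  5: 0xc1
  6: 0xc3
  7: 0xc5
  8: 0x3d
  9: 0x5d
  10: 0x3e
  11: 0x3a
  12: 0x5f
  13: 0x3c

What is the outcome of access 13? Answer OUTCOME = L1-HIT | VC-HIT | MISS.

0: 0xdd (blk 27, set 3) → MISS  vc=[]
1: 0x7f (blk 15, set 3) → MISS  vc=[27]
2: 0x7e (blk 15, set 3) → L1-HIT  vc=[27]
3: 0xe3 (blk 28, set 0) → MISS  vc=[27]
4: 0xfc (blk 31, set 3) → MISS  vc=[27, 15]
5: 0xc1 (blk 24, set 0) → MISS  vc=[27, 15, 28]
6: 0xc3 (blk 24, set 0) → L1-HIT  vc=[27, 15, 28]
7: 0xc5 (blk 24, set 0) → L1-HIT  vc=[27, 15, 28]
8: 0x3d (blk 7, set 3) → MISS  vc=[27, 15, 28, 31]
9: 0x5d (blk 11, set 3) → MISS  vc=[27, 15, 28, 31, 7]
10: 0x3e (blk 7, set 3) → VC-HIT  vc=[27, 15, 28, 31, 11]
11: 0x3a (blk 7, set 3) → L1-HIT  vc=[27, 15, 28, 31, 11]
12: 0x5f (blk 11, set 3) → VC-HIT  vc=[27, 15, 28, 31, 7]
13: 0x3c (blk 7, set 3) → VC-HIT  vc=[27, 15, 28, 31, 11]

OUTCOME = VC-HIT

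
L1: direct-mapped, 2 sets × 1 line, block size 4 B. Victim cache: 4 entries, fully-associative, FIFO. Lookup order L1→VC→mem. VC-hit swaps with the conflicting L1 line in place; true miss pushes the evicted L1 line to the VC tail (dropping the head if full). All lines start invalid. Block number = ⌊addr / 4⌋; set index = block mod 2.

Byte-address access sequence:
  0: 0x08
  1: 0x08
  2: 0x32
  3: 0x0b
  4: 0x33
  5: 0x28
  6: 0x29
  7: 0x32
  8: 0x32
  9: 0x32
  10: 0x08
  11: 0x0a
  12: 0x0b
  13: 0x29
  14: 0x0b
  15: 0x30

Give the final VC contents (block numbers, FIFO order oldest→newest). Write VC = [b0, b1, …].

VC = [2, 10]

  [0] addr=0x8 blk=2 s=0: MISS | VC []
  [1] addr=0x8 blk=2 s=0: L1-HIT | VC []
  [2] addr=0x32 blk=12 s=0: MISS | VC [2]
  [3] addr=0xb blk=2 s=0: VC-HIT | VC [12]
  [4] addr=0x33 blk=12 s=0: VC-HIT | VC [2]
  [5] addr=0x28 blk=10 s=0: MISS | VC [2, 12]
  [6] addr=0x29 blk=10 s=0: L1-HIT | VC [2, 12]
  [7] addr=0x32 blk=12 s=0: VC-HIT | VC [2, 10]
  [8] addr=0x32 blk=12 s=0: L1-HIT | VC [2, 10]
  [9] addr=0x32 blk=12 s=0: L1-HIT | VC [2, 10]
  [10] addr=0x8 blk=2 s=0: VC-HIT | VC [12, 10]
  [11] addr=0xa blk=2 s=0: L1-HIT | VC [12, 10]
  [12] addr=0xb blk=2 s=0: L1-HIT | VC [12, 10]
  [13] addr=0x29 blk=10 s=0: VC-HIT | VC [12, 2]
  [14] addr=0xb blk=2 s=0: VC-HIT | VC [12, 10]
  [15] addr=0x30 blk=12 s=0: VC-HIT | VC [2, 10]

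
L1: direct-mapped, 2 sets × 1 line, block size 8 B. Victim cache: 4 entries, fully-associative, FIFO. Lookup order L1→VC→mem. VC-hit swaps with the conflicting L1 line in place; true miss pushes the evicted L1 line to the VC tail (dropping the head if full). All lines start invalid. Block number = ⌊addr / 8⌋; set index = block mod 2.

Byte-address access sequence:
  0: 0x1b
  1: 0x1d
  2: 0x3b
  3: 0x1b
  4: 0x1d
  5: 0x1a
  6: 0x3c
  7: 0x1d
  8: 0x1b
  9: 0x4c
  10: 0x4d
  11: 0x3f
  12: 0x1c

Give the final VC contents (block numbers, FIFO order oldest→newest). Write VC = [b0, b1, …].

  [0] addr=0x1b blk=3 s=1: MISS | VC []
  [1] addr=0x1d blk=3 s=1: L1-HIT | VC []
  [2] addr=0x3b blk=7 s=1: MISS | VC [3]
  [3] addr=0x1b blk=3 s=1: VC-HIT | VC [7]
  [4] addr=0x1d blk=3 s=1: L1-HIT | VC [7]
  [5] addr=0x1a blk=3 s=1: L1-HIT | VC [7]
  [6] addr=0x3c blk=7 s=1: VC-HIT | VC [3]
  [7] addr=0x1d blk=3 s=1: VC-HIT | VC [7]
  [8] addr=0x1b blk=3 s=1: L1-HIT | VC [7]
  [9] addr=0x4c blk=9 s=1: MISS | VC [7, 3]
  [10] addr=0x4d blk=9 s=1: L1-HIT | VC [7, 3]
  [11] addr=0x3f blk=7 s=1: VC-HIT | VC [9, 3]
  [12] addr=0x1c blk=3 s=1: VC-HIT | VC [9, 7]

VC = [9, 7]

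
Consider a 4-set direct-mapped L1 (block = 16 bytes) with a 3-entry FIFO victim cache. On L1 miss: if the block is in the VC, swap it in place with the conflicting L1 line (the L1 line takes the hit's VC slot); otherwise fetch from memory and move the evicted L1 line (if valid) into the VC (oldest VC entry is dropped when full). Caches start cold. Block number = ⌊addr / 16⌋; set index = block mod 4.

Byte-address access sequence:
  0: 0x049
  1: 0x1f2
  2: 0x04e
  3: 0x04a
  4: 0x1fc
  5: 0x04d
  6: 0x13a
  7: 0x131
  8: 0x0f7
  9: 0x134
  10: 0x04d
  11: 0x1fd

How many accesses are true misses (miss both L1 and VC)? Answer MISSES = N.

MISSES = 4

  [0] addr=0x49 blk=4 s=0: MISS | VC []
  [1] addr=0x1f2 blk=31 s=3: MISS | VC []
  [2] addr=0x4e blk=4 s=0: L1-HIT | VC []
  [3] addr=0x4a blk=4 s=0: L1-HIT | VC []
  [4] addr=0x1fc blk=31 s=3: L1-HIT | VC []
  [5] addr=0x4d blk=4 s=0: L1-HIT | VC []
  [6] addr=0x13a blk=19 s=3: MISS | VC [31]
  [7] addr=0x131 blk=19 s=3: L1-HIT | VC [31]
  [8] addr=0xf7 blk=15 s=3: MISS | VC [31, 19]
  [9] addr=0x134 blk=19 s=3: VC-HIT | VC [31, 15]
  [10] addr=0x4d blk=4 s=0: L1-HIT | VC [31, 15]
  [11] addr=0x1fd blk=31 s=3: VC-HIT | VC [19, 15]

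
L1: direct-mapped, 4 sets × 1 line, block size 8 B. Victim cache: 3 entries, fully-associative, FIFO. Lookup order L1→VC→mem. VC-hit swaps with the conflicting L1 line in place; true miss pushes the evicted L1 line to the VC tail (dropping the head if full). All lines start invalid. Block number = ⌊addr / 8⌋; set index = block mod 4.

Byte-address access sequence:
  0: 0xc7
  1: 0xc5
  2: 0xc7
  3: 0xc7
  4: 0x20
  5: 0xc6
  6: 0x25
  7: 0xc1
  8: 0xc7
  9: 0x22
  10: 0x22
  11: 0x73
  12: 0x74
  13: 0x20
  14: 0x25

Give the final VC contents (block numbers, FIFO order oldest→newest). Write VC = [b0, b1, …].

VC = [24]

  [0] addr=0xc7 blk=24 s=0: MISS | VC []
  [1] addr=0xc5 blk=24 s=0: L1-HIT | VC []
  [2] addr=0xc7 blk=24 s=0: L1-HIT | VC []
  [3] addr=0xc7 blk=24 s=0: L1-HIT | VC []
  [4] addr=0x20 blk=4 s=0: MISS | VC [24]
  [5] addr=0xc6 blk=24 s=0: VC-HIT | VC [4]
  [6] addr=0x25 blk=4 s=0: VC-HIT | VC [24]
  [7] addr=0xc1 blk=24 s=0: VC-HIT | VC [4]
  [8] addr=0xc7 blk=24 s=0: L1-HIT | VC [4]
  [9] addr=0x22 blk=4 s=0: VC-HIT | VC [24]
  [10] addr=0x22 blk=4 s=0: L1-HIT | VC [24]
  [11] addr=0x73 blk=14 s=2: MISS | VC [24]
  [12] addr=0x74 blk=14 s=2: L1-HIT | VC [24]
  [13] addr=0x20 blk=4 s=0: L1-HIT | VC [24]
  [14] addr=0x25 blk=4 s=0: L1-HIT | VC [24]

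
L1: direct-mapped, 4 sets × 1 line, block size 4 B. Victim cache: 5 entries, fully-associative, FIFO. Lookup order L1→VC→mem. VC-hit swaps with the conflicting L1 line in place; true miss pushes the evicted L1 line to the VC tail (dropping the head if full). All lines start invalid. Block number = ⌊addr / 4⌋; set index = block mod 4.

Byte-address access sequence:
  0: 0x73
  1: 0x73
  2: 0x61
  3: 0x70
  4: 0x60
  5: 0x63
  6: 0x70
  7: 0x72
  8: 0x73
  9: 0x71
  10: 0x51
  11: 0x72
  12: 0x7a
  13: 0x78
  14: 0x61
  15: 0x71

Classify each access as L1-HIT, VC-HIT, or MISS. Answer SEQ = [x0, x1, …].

0: 0x73 (blk 28, set 0) → MISS  vc=[]
1: 0x73 (blk 28, set 0) → L1-HIT  vc=[]
2: 0x61 (blk 24, set 0) → MISS  vc=[28]
3: 0x70 (blk 28, set 0) → VC-HIT  vc=[24]
4: 0x60 (blk 24, set 0) → VC-HIT  vc=[28]
5: 0x63 (blk 24, set 0) → L1-HIT  vc=[28]
6: 0x70 (blk 28, set 0) → VC-HIT  vc=[24]
7: 0x72 (blk 28, set 0) → L1-HIT  vc=[24]
8: 0x73 (blk 28, set 0) → L1-HIT  vc=[24]
9: 0x71 (blk 28, set 0) → L1-HIT  vc=[24]
10: 0x51 (blk 20, set 0) → MISS  vc=[24, 28]
11: 0x72 (blk 28, set 0) → VC-HIT  vc=[24, 20]
12: 0x7a (blk 30, set 2) → MISS  vc=[24, 20]
13: 0x78 (blk 30, set 2) → L1-HIT  vc=[24, 20]
14: 0x61 (blk 24, set 0) → VC-HIT  vc=[28, 20]
15: 0x71 (blk 28, set 0) → VC-HIT  vc=[24, 20]

SEQ = [MISS, L1-HIT, MISS, VC-HIT, VC-HIT, L1-HIT, VC-HIT, L1-HIT, L1-HIT, L1-HIT, MISS, VC-HIT, MISS, L1-HIT, VC-HIT, VC-HIT]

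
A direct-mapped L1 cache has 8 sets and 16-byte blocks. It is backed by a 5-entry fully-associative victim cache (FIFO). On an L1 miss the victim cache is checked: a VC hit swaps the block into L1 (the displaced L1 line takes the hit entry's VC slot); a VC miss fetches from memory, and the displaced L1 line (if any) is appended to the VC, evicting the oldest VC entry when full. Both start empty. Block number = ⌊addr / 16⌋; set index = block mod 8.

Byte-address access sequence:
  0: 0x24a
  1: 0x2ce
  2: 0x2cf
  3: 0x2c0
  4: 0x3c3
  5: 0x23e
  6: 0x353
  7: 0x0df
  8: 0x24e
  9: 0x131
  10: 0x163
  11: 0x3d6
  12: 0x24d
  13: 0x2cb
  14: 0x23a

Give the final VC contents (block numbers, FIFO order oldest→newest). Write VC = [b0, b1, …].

0: 0x24a (blk 36, set 4) → MISS  vc=[]
1: 0x2ce (blk 44, set 4) → MISS  vc=[36]
2: 0x2cf (blk 44, set 4) → L1-HIT  vc=[36]
3: 0x2c0 (blk 44, set 4) → L1-HIT  vc=[36]
4: 0x3c3 (blk 60, set 4) → MISS  vc=[36, 44]
5: 0x23e (blk 35, set 3) → MISS  vc=[36, 44]
6: 0x353 (blk 53, set 5) → MISS  vc=[36, 44]
7: 0xdf (blk 13, set 5) → MISS  vc=[36, 44, 53]
8: 0x24e (blk 36, set 4) → VC-HIT  vc=[60, 44, 53]
9: 0x131 (blk 19, set 3) → MISS  vc=[60, 44, 53, 35]
10: 0x163 (blk 22, set 6) → MISS  vc=[60, 44, 53, 35]
11: 0x3d6 (blk 61, set 5) → MISS  vc=[60, 44, 53, 35, 13]
12: 0x24d (blk 36, set 4) → L1-HIT  vc=[60, 44, 53, 35, 13]
13: 0x2cb (blk 44, set 4) → VC-HIT  vc=[60, 36, 53, 35, 13]
14: 0x23a (blk 35, set 3) → VC-HIT  vc=[60, 36, 53, 19, 13]

VC = [60, 36, 53, 19, 13]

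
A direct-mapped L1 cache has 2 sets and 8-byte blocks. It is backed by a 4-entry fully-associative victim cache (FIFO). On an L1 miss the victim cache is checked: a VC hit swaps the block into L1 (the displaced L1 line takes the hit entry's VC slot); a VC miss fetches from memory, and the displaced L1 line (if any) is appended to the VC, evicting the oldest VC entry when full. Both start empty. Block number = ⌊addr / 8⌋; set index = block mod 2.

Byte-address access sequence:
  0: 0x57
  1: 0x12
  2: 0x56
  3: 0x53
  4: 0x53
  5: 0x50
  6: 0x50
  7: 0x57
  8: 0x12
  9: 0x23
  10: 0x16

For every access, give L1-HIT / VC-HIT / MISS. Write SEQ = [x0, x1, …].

  [0] addr=0x57 blk=10 s=0: MISS | VC []
  [1] addr=0x12 blk=2 s=0: MISS | VC [10]
  [2] addr=0x56 blk=10 s=0: VC-HIT | VC [2]
  [3] addr=0x53 blk=10 s=0: L1-HIT | VC [2]
  [4] addr=0x53 blk=10 s=0: L1-HIT | VC [2]
  [5] addr=0x50 blk=10 s=0: L1-HIT | VC [2]
  [6] addr=0x50 blk=10 s=0: L1-HIT | VC [2]
  [7] addr=0x57 blk=10 s=0: L1-HIT | VC [2]
  [8] addr=0x12 blk=2 s=0: VC-HIT | VC [10]
  [9] addr=0x23 blk=4 s=0: MISS | VC [10, 2]
  [10] addr=0x16 blk=2 s=0: VC-HIT | VC [10, 4]

SEQ = [MISS, MISS, VC-HIT, L1-HIT, L1-HIT, L1-HIT, L1-HIT, L1-HIT, VC-HIT, MISS, VC-HIT]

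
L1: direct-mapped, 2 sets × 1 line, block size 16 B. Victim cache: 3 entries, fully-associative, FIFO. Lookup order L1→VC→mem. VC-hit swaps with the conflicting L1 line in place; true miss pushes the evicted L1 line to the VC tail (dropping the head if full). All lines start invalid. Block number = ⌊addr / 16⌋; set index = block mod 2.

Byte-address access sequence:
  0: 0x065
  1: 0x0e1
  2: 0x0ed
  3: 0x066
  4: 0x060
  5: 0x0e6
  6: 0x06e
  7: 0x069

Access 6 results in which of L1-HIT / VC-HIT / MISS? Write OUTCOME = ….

OUTCOME = VC-HIT

0: 0x65 (blk 6, set 0) → MISS  vc=[]
1: 0xe1 (blk 14, set 0) → MISS  vc=[6]
2: 0xed (blk 14, set 0) → L1-HIT  vc=[6]
3: 0x66 (blk 6, set 0) → VC-HIT  vc=[14]
4: 0x60 (blk 6, set 0) → L1-HIT  vc=[14]
5: 0xe6 (blk 14, set 0) → VC-HIT  vc=[6]
6: 0x6e (blk 6, set 0) → VC-HIT  vc=[14]
7: 0x69 (blk 6, set 0) → L1-HIT  vc=[14]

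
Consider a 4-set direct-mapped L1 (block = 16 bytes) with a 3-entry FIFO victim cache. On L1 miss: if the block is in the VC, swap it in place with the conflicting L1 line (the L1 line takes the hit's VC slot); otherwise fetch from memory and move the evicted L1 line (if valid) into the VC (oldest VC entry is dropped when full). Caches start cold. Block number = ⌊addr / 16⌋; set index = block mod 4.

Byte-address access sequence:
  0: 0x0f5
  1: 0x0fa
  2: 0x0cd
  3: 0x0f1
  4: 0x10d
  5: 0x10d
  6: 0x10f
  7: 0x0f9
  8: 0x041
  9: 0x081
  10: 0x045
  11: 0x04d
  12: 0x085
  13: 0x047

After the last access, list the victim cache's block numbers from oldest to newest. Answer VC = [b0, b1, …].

  [0] addr=0xf5 blk=15 s=3: MISS | VC []
  [1] addr=0xfa blk=15 s=3: L1-HIT | VC []
  [2] addr=0xcd blk=12 s=0: MISS | VC []
  [3] addr=0xf1 blk=15 s=3: L1-HIT | VC []
  [4] addr=0x10d blk=16 s=0: MISS | VC [12]
  [5] addr=0x10d blk=16 s=0: L1-HIT | VC [12]
  [6] addr=0x10f blk=16 s=0: L1-HIT | VC [12]
  [7] addr=0xf9 blk=15 s=3: L1-HIT | VC [12]
  [8] addr=0x41 blk=4 s=0: MISS | VC [12, 16]
  [9] addr=0x81 blk=8 s=0: MISS | VC [12, 16, 4]
  [10] addr=0x45 blk=4 s=0: VC-HIT | VC [12, 16, 8]
  [11] addr=0x4d blk=4 s=0: L1-HIT | VC [12, 16, 8]
  [12] addr=0x85 blk=8 s=0: VC-HIT | VC [12, 16, 4]
  [13] addr=0x47 blk=4 s=0: VC-HIT | VC [12, 16, 8]

VC = [12, 16, 8]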